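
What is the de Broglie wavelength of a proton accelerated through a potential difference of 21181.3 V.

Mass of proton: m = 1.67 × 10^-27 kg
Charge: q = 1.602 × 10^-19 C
1.97 × 10^-13 m

When a particle is accelerated through voltage V, it gains kinetic energy KE = qV.

The de Broglie wavelength is then λ = h/√(2mqV):

λ = h/√(2mqV)
λ = (6.626 × 10^-34 J·s) / √(2 × 1.67 × 10^-27 kg × 1.602 × 10^-19 C × 21181.3 V)
λ = 1.97 × 10^-13 m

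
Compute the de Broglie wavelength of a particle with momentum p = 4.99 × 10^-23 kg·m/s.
1.33 × 10^-11 m

Using the de Broglie relation λ = h/p:

λ = h/p
λ = (6.626 × 10^-34 J·s) / (4.99 × 10^-23 kg·m/s)
λ = 1.33 × 10^-11 m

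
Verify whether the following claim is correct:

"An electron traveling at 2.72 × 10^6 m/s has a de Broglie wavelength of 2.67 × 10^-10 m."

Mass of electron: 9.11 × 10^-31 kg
True

The claim is correct.

Using λ = h/(mv):
λ = (6.626 × 10^-34 J·s) / (9.11 × 10^-31 kg × 2.72 × 10^6 m/s)
λ = 2.67 × 10^-10 m

This matches the claimed value.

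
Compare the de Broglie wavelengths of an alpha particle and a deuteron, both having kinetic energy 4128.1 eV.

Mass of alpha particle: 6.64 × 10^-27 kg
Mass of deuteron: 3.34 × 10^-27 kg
The deuteron has the longer wavelength.

Using λ = h/√(2mKE):

For alpha particle: λ₁ = h/√(2m₁KE) = 2.24 × 10^-13 m
For deuteron: λ₂ = h/√(2m₂KE) = 3.15 × 10^-13 m

Since λ ∝ 1/√m at constant kinetic energy, the lighter particle has the longer wavelength.

The deuteron has the longer de Broglie wavelength.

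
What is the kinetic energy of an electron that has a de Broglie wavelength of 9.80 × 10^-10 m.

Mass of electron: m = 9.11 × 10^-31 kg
2.51 × 10^-19 J (or 1.57 eV)

From λ = h/√(2mKE), we solve for KE:

λ² = h²/(2mKE)
KE = h²/(2mλ²)
KE = (6.626 × 10^-34 J·s)² / (2 × 9.11 × 10^-31 kg × (9.80 × 10^-10 m)²)
KE = 2.51 × 10^-19 J
KE = 1.57 eV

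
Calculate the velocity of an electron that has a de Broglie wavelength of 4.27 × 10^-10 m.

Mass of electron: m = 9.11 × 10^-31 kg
1.70 × 10^6 m/s

From the de Broglie relation λ = h/(mv), we solve for v:

v = h/(mλ)
v = (6.626 × 10^-34 J·s) / (9.11 × 10^-31 kg × 4.27 × 10^-10 m)
v = 1.70 × 10^6 m/s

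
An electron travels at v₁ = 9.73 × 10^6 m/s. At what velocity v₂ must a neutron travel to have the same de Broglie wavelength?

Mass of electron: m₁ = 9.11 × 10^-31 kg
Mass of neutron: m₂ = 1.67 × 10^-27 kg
v₂ = 5.31 × 10^3 m/s

For equal de Broglie wavelengths: λ₁ = λ₂

h/(m₁v₁) = h/(m₂v₂)
m₁v₁ = m₂v₂
v₂ = v₁ · (m₁/m₂)

v₂ = 9.73 × 10^6 m/s × (9.11 × 10^-31 kg / 1.67 × 10^-27 kg)
v₂ = 5.31 × 10^3 m/s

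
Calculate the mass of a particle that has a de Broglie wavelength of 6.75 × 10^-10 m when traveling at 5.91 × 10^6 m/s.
1.66 × 10^-31 kg

From the de Broglie relation λ = h/(mv), we solve for m:

m = h/(λv)
m = (6.626 × 10^-34 J·s) / (6.75 × 10^-10 m × 5.91 × 10^6 m/s)
m = 1.66 × 10^-31 kg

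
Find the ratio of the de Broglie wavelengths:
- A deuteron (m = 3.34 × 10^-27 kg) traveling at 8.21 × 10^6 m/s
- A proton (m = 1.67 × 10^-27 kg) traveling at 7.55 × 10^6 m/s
λ₁/λ₂ = 0.460

Using λ = h/(mv):

λ₁ = h/(m₁v₁) = 2.42 × 10^-14 m
λ₂ = h/(m₂v₂) = 5.26 × 10^-14 m

Ratio λ₁/λ₂ = (m₂v₂)/(m₁v₁)
         = (1.67 × 10^-27 kg × 7.55 × 10^6 m/s) / (3.34 × 10^-27 kg × 8.21 × 10^6 m/s)
         = 0.460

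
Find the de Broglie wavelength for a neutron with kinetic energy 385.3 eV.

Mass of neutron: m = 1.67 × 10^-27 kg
1.46 × 10^-12 m

Using λ = h/√(2mKE):

First convert KE to Joules: KE = 385.3 eV = 6.173 × 10^-17 J

λ = h/√(2mKE)
λ = (6.626 × 10^-34 J·s) / √(2 × 1.67 × 10^-27 kg × 6.173 × 10^-17 J)
λ = 1.46 × 10^-12 m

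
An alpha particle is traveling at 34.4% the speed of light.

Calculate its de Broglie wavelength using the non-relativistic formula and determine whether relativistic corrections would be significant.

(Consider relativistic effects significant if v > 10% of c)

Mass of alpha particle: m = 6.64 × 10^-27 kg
Yes, relativistic corrections are needed.

Using the non-relativistic de Broglie formula λ = h/(mv):

v = 34.4% × c = 1.031 × 10^8 m/s

λ = h/(mv)
λ = (6.626 × 10^-34 J·s) / (6.64 × 10^-27 kg × 1.031 × 10^8 m/s)
λ = 9.68 × 10^-16 m

Since v = 34.4% of c > 10% of c, relativistic corrections ARE significant and the actual wavelength would differ from this non-relativistic estimate.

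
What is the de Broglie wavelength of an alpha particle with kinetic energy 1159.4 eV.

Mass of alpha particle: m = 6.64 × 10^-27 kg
4.22 × 10^-13 m

Using λ = h/√(2mKE):

First convert KE to Joules: KE = 1159.4 eV = 1.858 × 10^-16 J

λ = h/√(2mKE)
λ = (6.626 × 10^-34 J·s) / √(2 × 6.64 × 10^-27 kg × 1.858 × 10^-16 J)
λ = 4.22 × 10^-13 m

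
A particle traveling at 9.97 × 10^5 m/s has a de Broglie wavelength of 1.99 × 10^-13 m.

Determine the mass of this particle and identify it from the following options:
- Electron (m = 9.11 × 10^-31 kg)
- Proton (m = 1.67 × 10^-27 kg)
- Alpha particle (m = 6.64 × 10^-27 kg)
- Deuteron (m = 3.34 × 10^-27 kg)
The particle is a deuteron.

From λ = h/(mv), solve for mass:

m = h/(λv)
m = (6.626 × 10^-34 J·s) / (1.99 × 10^-13 m × 9.97 × 10^5 m/s)
m = 3.34 × 10^-27 kg

Comparing with the listed masses, this is closest to a deuteron.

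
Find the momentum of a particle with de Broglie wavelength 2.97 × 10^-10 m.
2.23 × 10^-24 kg·m/s

From the de Broglie relation λ = h/p, we solve for p:

p = h/λ
p = (6.626 × 10^-34 J·s) / (2.97 × 10^-10 m)
p = 2.23 × 10^-24 kg·m/s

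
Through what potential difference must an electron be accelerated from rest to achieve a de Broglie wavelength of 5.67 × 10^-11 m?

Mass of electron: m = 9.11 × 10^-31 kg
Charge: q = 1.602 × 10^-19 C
468 V

From λ = h/√(2mqV), we solve for V:

λ² = h²/(2mqV)
V = h²/(2mqλ²)
V = (6.626 × 10^-34 J·s)² / (2 × 9.11 × 10^-31 kg × 1.602 × 10^-19 C × (5.67 × 10^-11 m)²)
V = 468 V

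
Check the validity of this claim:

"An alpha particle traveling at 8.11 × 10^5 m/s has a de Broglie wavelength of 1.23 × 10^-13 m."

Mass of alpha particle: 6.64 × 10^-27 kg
True

The claim is correct.

Using λ = h/(mv):
λ = (6.626 × 10^-34 J·s) / (6.64 × 10^-27 kg × 8.11 × 10^5 m/s)
λ = 1.23 × 10^-13 m

This matches the claimed value.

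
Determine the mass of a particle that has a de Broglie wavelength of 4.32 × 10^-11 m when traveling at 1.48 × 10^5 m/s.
1.04 × 10^-28 kg

From the de Broglie relation λ = h/(mv), we solve for m:

m = h/(λv)
m = (6.626 × 10^-34 J·s) / (4.32 × 10^-11 m × 1.48 × 10^5 m/s)
m = 1.04 × 10^-28 kg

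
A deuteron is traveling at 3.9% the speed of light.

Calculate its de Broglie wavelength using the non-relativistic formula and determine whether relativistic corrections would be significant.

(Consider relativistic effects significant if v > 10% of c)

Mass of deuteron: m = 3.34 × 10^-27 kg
No, relativistic corrections are not needed.

Using the non-relativistic de Broglie formula λ = h/(mv):

v = 3.9% × c = 1.169 × 10^7 m/s

λ = h/(mv)
λ = (6.626 × 10^-34 J·s) / (3.34 × 10^-27 kg × 1.169 × 10^7 m/s)
λ = 1.70 × 10^-14 m

Since v = 3.9% of c < 10% of c, relativistic corrections are NOT significant and this non-relativistic result is a good approximation.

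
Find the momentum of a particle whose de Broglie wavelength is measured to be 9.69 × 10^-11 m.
6.84 × 10^-24 kg·m/s

From the de Broglie relation λ = h/p, we solve for p:

p = h/λ
p = (6.626 × 10^-34 J·s) / (9.69 × 10^-11 m)
p = 6.84 × 10^-24 kg·m/s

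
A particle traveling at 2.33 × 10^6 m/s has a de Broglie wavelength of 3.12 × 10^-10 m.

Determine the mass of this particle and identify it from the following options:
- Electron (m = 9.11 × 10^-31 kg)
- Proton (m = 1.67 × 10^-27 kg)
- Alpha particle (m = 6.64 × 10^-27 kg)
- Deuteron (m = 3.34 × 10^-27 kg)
The particle is an electron.

From λ = h/(mv), solve for mass:

m = h/(λv)
m = (6.626 × 10^-34 J·s) / (3.12 × 10^-10 m × 2.33 × 10^6 m/s)
m = 9.11 × 10^-31 kg

Comparing with the listed masses, this is closest to an electron.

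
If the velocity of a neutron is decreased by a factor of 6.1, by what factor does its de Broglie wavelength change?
The wavelength increases by a factor of 6.1.

From λ = h/(mv), the wavelength is inversely proportional to velocity:

λ ∝ 1/v

If v → v/6.1, then λ → 6.1λ

When velocity is decreased by a factor of 6.1, the wavelength increases by a factor of 6.1.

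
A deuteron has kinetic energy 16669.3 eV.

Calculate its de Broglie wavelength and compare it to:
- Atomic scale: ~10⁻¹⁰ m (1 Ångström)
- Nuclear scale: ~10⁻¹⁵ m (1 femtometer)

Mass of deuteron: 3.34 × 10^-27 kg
λ = 1.57 × 10^-13 m, which is between nuclear and atomic scales.

Using λ = h/√(2mKE):

KE = 16669.3 eV = 2.671 × 10^-15 J

λ = h/√(2mKE)
λ = (6.626 × 10^-34 J·s) / √(2 × 3.34 × 10^-27 kg × 2.671 × 10^-15 J)
λ = 1.57 × 10^-13 m

Comparison:
- Atomic scale (10⁻¹⁰ m): λ is 0.0016× this size
- Nuclear scale (10⁻¹⁵ m): λ is 1.6e+02× this size

The wavelength is between nuclear and atomic scales.

This wavelength is appropriate for probing atomic structure but too large for nuclear physics experiments.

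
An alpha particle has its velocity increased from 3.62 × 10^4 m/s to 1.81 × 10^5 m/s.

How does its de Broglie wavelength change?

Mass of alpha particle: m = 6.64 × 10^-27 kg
The wavelength decreases by a factor of 5.

Using λ = h/(mv):

Initial wavelength: λ₁ = h/(mv₁) = 2.76 × 10^-12 m
Final wavelength: λ₂ = h/(mv₂) = 5.51 × 10^-13 m

Since λ ∝ 1/v, when velocity increases by a factor of 5, the wavelength decreases by a factor of 5.

λ₂/λ₁ = v₁/v₂ = 1/5

The wavelength decreases by a factor of 5.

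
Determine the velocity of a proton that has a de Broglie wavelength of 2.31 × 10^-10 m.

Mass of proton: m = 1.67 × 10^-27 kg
1.72 × 10^3 m/s

From the de Broglie relation λ = h/(mv), we solve for v:

v = h/(mλ)
v = (6.626 × 10^-34 J·s) / (1.67 × 10^-27 kg × 2.31 × 10^-10 m)
v = 1.72 × 10^3 m/s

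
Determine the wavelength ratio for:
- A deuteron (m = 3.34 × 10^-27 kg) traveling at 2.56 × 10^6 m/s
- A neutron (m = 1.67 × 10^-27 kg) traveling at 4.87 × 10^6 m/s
λ₁/λ₂ = 0.951

Using λ = h/(mv):

λ₁ = h/(m₁v₁) = 7.75 × 10^-14 m
λ₂ = h/(m₂v₂) = 8.15 × 10^-14 m

Ratio λ₁/λ₂ = (m₂v₂)/(m₁v₁)
         = (1.67 × 10^-27 kg × 4.87 × 10^6 m/s) / (3.34 × 10^-27 kg × 2.56 × 10^6 m/s)
         = 0.951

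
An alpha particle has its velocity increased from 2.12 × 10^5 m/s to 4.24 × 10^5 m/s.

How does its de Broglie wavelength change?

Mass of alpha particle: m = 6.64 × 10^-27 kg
The wavelength decreases by a factor of 2.

Using λ = h/(mv):

Initial wavelength: λ₁ = h/(mv₁) = 4.71 × 10^-13 m
Final wavelength: λ₂ = h/(mv₂) = 2.35 × 10^-13 m

Since λ ∝ 1/v, when velocity increases by a factor of 2, the wavelength decreases by a factor of 2.

λ₂/λ₁ = v₁/v₂ = 1/2

The wavelength decreases by a factor of 2.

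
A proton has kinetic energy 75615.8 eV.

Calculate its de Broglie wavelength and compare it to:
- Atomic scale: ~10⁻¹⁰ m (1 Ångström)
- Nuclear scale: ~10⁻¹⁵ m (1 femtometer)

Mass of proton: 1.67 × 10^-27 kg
λ = 1.04 × 10^-13 m, which is between nuclear and atomic scales.

Using λ = h/√(2mKE):

KE = 75615.8 eV = 1.211 × 10^-14 J

λ = h/√(2mKE)
λ = (6.626 × 10^-34 J·s) / √(2 × 1.67 × 10^-27 kg × 1.211 × 10^-14 J)
λ = 1.04 × 10^-13 m

Comparison:
- Atomic scale (10⁻¹⁰ m): λ is 0.001× this size
- Nuclear scale (10⁻¹⁵ m): λ is 1e+02× this size

The wavelength is between nuclear and atomic scales.

This wavelength is appropriate for probing atomic structure but too large for nuclear physics experiments.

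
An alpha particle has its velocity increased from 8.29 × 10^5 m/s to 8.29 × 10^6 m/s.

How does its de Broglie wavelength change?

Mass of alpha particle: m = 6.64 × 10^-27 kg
The wavelength decreases by a factor of 10.

Using λ = h/(mv):

Initial wavelength: λ₁ = h/(mv₁) = 1.20 × 10^-13 m
Final wavelength: λ₂ = h/(mv₂) = 1.20 × 10^-14 m

Since λ ∝ 1/v, when velocity increases by a factor of 10, the wavelength decreases by a factor of 10.

λ₂/λ₁ = v₁/v₂ = 1/10

The wavelength decreases by a factor of 10.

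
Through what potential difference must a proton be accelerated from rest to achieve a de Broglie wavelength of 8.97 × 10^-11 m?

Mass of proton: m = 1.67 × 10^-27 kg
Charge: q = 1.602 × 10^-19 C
1.02 × 10^-1 V

From λ = h/√(2mqV), we solve for V:

λ² = h²/(2mqV)
V = h²/(2mqλ²)
V = (6.626 × 10^-34 J·s)² / (2 × 1.67 × 10^-27 kg × 1.602 × 10^-19 C × (8.97 × 10^-11 m)²)
V = 1.02 × 10^-1 V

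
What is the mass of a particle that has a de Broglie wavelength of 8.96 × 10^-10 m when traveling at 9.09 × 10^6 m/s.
8.14 × 10^-32 kg

From the de Broglie relation λ = h/(mv), we solve for m:

m = h/(λv)
m = (6.626 × 10^-34 J·s) / (8.96 × 10^-10 m × 9.09 × 10^6 m/s)
m = 8.14 × 10^-32 kg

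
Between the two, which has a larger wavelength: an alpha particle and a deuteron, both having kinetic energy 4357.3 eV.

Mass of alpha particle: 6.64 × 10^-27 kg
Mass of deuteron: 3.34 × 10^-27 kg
The deuteron has the longer wavelength.

Using λ = h/√(2mKE):

For alpha particle: λ₁ = h/√(2m₁KE) = 2.18 × 10^-13 m
For deuteron: λ₂ = h/√(2m₂KE) = 3.07 × 10^-13 m

Since λ ∝ 1/√m at constant kinetic energy, the lighter particle has the longer wavelength.

The deuteron has the longer de Broglie wavelength.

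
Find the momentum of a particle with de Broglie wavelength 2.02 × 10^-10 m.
3.28 × 10^-24 kg·m/s

From the de Broglie relation λ = h/p, we solve for p:

p = h/λ
p = (6.626 × 10^-34 J·s) / (2.02 × 10^-10 m)
p = 3.28 × 10^-24 kg·m/s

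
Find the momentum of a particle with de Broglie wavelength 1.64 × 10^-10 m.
4.04 × 10^-24 kg·m/s

From the de Broglie relation λ = h/p, we solve for p:

p = h/λ
p = (6.626 × 10^-34 J·s) / (1.64 × 10^-10 m)
p = 4.04 × 10^-24 kg·m/s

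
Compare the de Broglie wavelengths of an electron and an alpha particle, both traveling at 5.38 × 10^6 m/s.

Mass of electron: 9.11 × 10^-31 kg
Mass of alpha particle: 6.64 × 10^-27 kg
The electron has the longer wavelength.

Using λ = h/(mv), since both particles have the same velocity, the wavelength depends only on mass.

For electron: λ₁ = h/(m₁v) = 1.35 × 10^-10 m
For alpha particle: λ₂ = h/(m₂v) = 1.85 × 10^-14 m

Since λ ∝ 1/m at constant velocity, the lighter particle has the longer wavelength.

The electron has the longer de Broglie wavelength.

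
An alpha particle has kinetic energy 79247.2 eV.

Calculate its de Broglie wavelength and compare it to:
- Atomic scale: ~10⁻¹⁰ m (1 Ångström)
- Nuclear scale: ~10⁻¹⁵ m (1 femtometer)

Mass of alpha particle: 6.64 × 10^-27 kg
λ = 5.10 × 10^-14 m, which is between nuclear and atomic scales.

Using λ = h/√(2mKE):

KE = 79247.2 eV = 1.270 × 10^-14 J

λ = h/√(2mKE)
λ = (6.626 × 10^-34 J·s) / √(2 × 6.64 × 10^-27 kg × 1.270 × 10^-14 J)
λ = 5.10 × 10^-14 m

Comparison:
- Atomic scale (10⁻¹⁰ m): λ is 0.00051× this size
- Nuclear scale (10⁻¹⁵ m): λ is 51× this size

The wavelength is between nuclear and atomic scales.

This wavelength is appropriate for probing atomic structure but too large for nuclear physics experiments.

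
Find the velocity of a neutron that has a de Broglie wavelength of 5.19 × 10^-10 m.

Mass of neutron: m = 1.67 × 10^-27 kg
7.64 × 10^2 m/s

From the de Broglie relation λ = h/(mv), we solve for v:

v = h/(mλ)
v = (6.626 × 10^-34 J·s) / (1.67 × 10^-27 kg × 5.19 × 10^-10 m)
v = 7.64 × 10^2 m/s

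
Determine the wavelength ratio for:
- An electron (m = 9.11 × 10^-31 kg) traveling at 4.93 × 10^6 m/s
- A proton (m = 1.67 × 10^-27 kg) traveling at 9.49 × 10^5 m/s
λ₁/λ₂ = 353

Using λ = h/(mv):

λ₁ = h/(m₁v₁) = 1.48 × 10^-10 m
λ₂ = h/(m₂v₂) = 4.18 × 10^-13 m

Ratio λ₁/λ₂ = (m₂v₂)/(m₁v₁)
         = (1.67 × 10^-27 kg × 9.49 × 10^5 m/s) / (9.11 × 10^-31 kg × 4.93 × 10^6 m/s)
         = 353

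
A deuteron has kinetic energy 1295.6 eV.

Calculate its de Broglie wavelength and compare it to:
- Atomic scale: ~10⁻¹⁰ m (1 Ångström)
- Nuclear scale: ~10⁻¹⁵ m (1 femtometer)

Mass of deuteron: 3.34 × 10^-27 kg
λ = 5.63 × 10^-13 m, which is between nuclear and atomic scales.

Using λ = h/√(2mKE):

KE = 1295.6 eV = 2.076 × 10^-16 J

λ = h/√(2mKE)
λ = (6.626 × 10^-34 J·s) / √(2 × 3.34 × 10^-27 kg × 2.076 × 10^-16 J)
λ = 5.63 × 10^-13 m

Comparison:
- Atomic scale (10⁻¹⁰ m): λ is 0.0056× this size
- Nuclear scale (10⁻¹⁵ m): λ is 5.6e+02× this size

The wavelength is between nuclear and atomic scales.

This wavelength is appropriate for probing atomic structure but too large for nuclear physics experiments.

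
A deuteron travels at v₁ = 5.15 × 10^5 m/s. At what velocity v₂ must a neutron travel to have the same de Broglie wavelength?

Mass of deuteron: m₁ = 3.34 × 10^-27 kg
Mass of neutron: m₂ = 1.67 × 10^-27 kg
v₂ = 1.03 × 10^6 m/s

For equal de Broglie wavelengths: λ₁ = λ₂

h/(m₁v₁) = h/(m₂v₂)
m₁v₁ = m₂v₂
v₂ = v₁ · (m₁/m₂)

v₂ = 5.15 × 10^5 m/s × (3.34 × 10^-27 kg / 1.67 × 10^-27 kg)
v₂ = 1.03 × 10^6 m/s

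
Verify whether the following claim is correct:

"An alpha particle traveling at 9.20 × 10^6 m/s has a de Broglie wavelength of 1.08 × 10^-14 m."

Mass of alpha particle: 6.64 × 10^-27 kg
True

The claim is correct.

Using λ = h/(mv):
λ = (6.626 × 10^-34 J·s) / (6.64 × 10^-27 kg × 9.20 × 10^6 m/s)
λ = 1.08 × 10^-14 m

This matches the claimed value.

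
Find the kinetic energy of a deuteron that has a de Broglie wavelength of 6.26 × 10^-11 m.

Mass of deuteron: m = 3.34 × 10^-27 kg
1.68 × 10^-20 J (or 0.105 eV)

From λ = h/√(2mKE), we solve for KE:

λ² = h²/(2mKE)
KE = h²/(2mλ²)
KE = (6.626 × 10^-34 J·s)² / (2 × 3.34 × 10^-27 kg × (6.26 × 10^-11 m)²)
KE = 1.68 × 10^-20 J
KE = 0.105 eV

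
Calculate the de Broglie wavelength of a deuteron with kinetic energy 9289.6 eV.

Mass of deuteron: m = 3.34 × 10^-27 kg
2.10 × 10^-13 m

Using λ = h/√(2mKE):

First convert KE to Joules: KE = 9289.6 eV = 1.488 × 10^-15 J

λ = h/√(2mKE)
λ = (6.626 × 10^-34 J·s) / √(2 × 3.34 × 10^-27 kg × 1.488 × 10^-15 J)
λ = 2.10 × 10^-13 m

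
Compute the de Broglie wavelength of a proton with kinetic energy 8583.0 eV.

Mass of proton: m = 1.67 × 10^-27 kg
3.09 × 10^-13 m

Using λ = h/√(2mKE):

First convert KE to Joules: KE = 8583.0 eV = 1.375 × 10^-15 J

λ = h/√(2mKE)
λ = (6.626 × 10^-34 J·s) / √(2 × 1.67 × 10^-27 kg × 1.375 × 10^-15 J)
λ = 3.09 × 10^-13 m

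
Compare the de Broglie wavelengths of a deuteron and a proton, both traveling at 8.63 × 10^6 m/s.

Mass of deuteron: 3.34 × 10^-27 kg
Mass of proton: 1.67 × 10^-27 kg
The proton has the longer wavelength.

Using λ = h/(mv), since both particles have the same velocity, the wavelength depends only on mass.

For deuteron: λ₁ = h/(m₁v) = 2.30 × 10^-14 m
For proton: λ₂ = h/(m₂v) = 4.60 × 10^-14 m

Since λ ∝ 1/m at constant velocity, the lighter particle has the longer wavelength.

The proton has the longer de Broglie wavelength.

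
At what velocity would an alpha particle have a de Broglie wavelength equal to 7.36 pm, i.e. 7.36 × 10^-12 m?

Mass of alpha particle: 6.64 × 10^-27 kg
1.36 × 10^4 m/s

From λ = h/(mv), solve for v:

v = h/(mλ)
v = (6.626 × 10^-34 J·s) / (6.64 × 10^-27 kg × 7.36 × 10^-12 m)
v = 1.36 × 10^4 m/s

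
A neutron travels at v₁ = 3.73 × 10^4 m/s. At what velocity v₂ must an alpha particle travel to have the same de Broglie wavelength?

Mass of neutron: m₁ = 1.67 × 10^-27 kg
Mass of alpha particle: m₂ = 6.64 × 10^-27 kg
v₂ = 9.38 × 10^3 m/s

For equal de Broglie wavelengths: λ₁ = λ₂

h/(m₁v₁) = h/(m₂v₂)
m₁v₁ = m₂v₂
v₂ = v₁ · (m₁/m₂)

v₂ = 3.73 × 10^4 m/s × (1.67 × 10^-27 kg / 6.64 × 10^-27 kg)
v₂ = 9.38 × 10^3 m/s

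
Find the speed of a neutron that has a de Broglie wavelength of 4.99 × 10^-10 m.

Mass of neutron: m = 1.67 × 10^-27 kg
7.95 × 10^2 m/s

From the de Broglie relation λ = h/(mv), we solve for v:

v = h/(mλ)
v = (6.626 × 10^-34 J·s) / (1.67 × 10^-27 kg × 4.99 × 10^-10 m)
v = 7.95 × 10^2 m/s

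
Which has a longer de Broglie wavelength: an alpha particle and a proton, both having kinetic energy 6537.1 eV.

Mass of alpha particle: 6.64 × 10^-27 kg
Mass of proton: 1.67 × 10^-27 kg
The proton has the longer wavelength.

Using λ = h/√(2mKE):

For alpha particle: λ₁ = h/√(2m₁KE) = 1.78 × 10^-13 m
For proton: λ₂ = h/√(2m₂KE) = 3.54 × 10^-13 m

Since λ ∝ 1/√m at constant kinetic energy, the lighter particle has the longer wavelength.

The proton has the longer de Broglie wavelength.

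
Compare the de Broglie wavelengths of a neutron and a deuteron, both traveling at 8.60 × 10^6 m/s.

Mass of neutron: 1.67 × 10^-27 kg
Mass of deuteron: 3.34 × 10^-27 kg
The neutron has the longer wavelength.

Using λ = h/(mv), since both particles have the same velocity, the wavelength depends only on mass.

For neutron: λ₁ = h/(m₁v) = 4.61 × 10^-14 m
For deuteron: λ₂ = h/(m₂v) = 2.31 × 10^-14 m

Since λ ∝ 1/m at constant velocity, the lighter particle has the longer wavelength.

The neutron has the longer de Broglie wavelength.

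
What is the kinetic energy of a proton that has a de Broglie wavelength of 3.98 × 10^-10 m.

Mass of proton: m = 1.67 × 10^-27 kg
8.30 × 10^-22 J (or 5.18 × 10^-3 eV)

From λ = h/√(2mKE), we solve for KE:

λ² = h²/(2mKE)
KE = h²/(2mλ²)
KE = (6.626 × 10^-34 J·s)² / (2 × 1.67 × 10^-27 kg × (3.98 × 10^-10 m)²)
KE = 8.30 × 10^-22 J
KE = 5.18 × 10^-3 eV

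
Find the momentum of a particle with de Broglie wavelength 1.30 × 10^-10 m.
5.10 × 10^-24 kg·m/s

From the de Broglie relation λ = h/p, we solve for p:

p = h/λ
p = (6.626 × 10^-34 J·s) / (1.30 × 10^-10 m)
p = 5.10 × 10^-24 kg·m/s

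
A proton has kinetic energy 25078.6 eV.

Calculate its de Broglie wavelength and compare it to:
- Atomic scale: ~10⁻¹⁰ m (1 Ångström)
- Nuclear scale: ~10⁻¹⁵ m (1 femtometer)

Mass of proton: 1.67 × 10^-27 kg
λ = 1.81 × 10^-13 m, which is between nuclear and atomic scales.

Using λ = h/√(2mKE):

KE = 25078.6 eV = 4.018 × 10^-15 J

λ = h/√(2mKE)
λ = (6.626 × 10^-34 J·s) / √(2 × 1.67 × 10^-27 kg × 4.018 × 10^-15 J)
λ = 1.81 × 10^-13 m

Comparison:
- Atomic scale (10⁻¹⁰ m): λ is 0.0018× this size
- Nuclear scale (10⁻¹⁵ m): λ is 1.8e+02× this size

The wavelength is between nuclear and atomic scales.

This wavelength is appropriate for probing atomic structure but too large for nuclear physics experiments.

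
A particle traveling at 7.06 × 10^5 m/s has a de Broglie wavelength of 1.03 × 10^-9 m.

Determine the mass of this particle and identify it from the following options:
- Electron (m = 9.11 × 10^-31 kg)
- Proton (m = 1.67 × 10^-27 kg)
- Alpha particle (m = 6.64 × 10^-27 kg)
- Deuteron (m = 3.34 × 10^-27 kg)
The particle is an electron.

From λ = h/(mv), solve for mass:

m = h/(λv)
m = (6.626 × 10^-34 J·s) / (1.03 × 10^-9 m × 7.06 × 10^5 m/s)
m = 9.11 × 10^-31 kg

Comparing with the listed masses, this is closest to an electron.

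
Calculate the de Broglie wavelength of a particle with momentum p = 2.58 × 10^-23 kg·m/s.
2.57 × 10^-11 m

Using the de Broglie relation λ = h/p:

λ = h/p
λ = (6.626 × 10^-34 J·s) / (2.58 × 10^-23 kg·m/s)
λ = 2.57 × 10^-11 m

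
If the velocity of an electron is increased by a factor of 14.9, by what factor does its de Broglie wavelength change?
The wavelength decreases by a factor of 14.9.

From λ = h/(mv), the wavelength is inversely proportional to velocity:

λ ∝ 1/v

If v → 14.9v, then λ → λ/14.9

When velocity is increased by a factor of 14.9, the wavelength decreases by a factor of 14.9.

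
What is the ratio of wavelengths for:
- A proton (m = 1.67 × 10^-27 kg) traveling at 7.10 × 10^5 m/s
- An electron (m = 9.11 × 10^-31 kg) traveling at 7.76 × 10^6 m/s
λ₁/λ₂ = 5.96 × 10^-3

Using λ = h/(mv):

λ₁ = h/(m₁v₁) = 5.59 × 10^-13 m
λ₂ = h/(m₂v₂) = 9.37 × 10^-11 m

Ratio λ₁/λ₂ = (m₂v₂)/(m₁v₁)
         = (9.11 × 10^-31 kg × 7.76 × 10^6 m/s) / (1.67 × 10^-27 kg × 7.10 × 10^5 m/s)
         = 5.96 × 10^-3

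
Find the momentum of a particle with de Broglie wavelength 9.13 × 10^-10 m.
7.26 × 10^-25 kg·m/s

From the de Broglie relation λ = h/p, we solve for p:

p = h/λ
p = (6.626 × 10^-34 J·s) / (9.13 × 10^-10 m)
p = 7.26 × 10^-25 kg·m/s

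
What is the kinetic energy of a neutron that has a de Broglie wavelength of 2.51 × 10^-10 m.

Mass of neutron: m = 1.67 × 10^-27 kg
2.09 × 10^-21 J (or 0.0130 eV)

From λ = h/√(2mKE), we solve for KE:

λ² = h²/(2mKE)
KE = h²/(2mλ²)
KE = (6.626 × 10^-34 J·s)² / (2 × 1.67 × 10^-27 kg × (2.51 × 10^-10 m)²)
KE = 2.09 × 10^-21 J
KE = 0.0130 eV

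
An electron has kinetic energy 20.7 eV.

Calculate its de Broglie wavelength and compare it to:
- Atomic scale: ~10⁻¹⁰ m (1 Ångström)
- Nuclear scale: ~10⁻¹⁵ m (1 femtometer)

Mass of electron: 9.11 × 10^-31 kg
λ = 2.70 × 10^-10 m, which is larger than typical atomic dimensions (~1 Å).

Using λ = h/√(2mKE):

KE = 20.7 eV = 3.317 × 10^-18 J

λ = h/√(2mKE)
λ = (6.626 × 10^-34 J·s) / √(2 × 9.11 × 10^-31 kg × 3.317 × 10^-18 J)
λ = 2.70 × 10^-10 m

Comparison:
- Atomic scale (10⁻¹⁰ m): λ is 2.7× this size
- Nuclear scale (10⁻¹⁵ m): λ is 2.7e+05× this size

The wavelength is larger than typical atomic dimensions (~1 Å).

This wavelength is significant for atomic-scale phenomena like electron diffraction from crystal lattices.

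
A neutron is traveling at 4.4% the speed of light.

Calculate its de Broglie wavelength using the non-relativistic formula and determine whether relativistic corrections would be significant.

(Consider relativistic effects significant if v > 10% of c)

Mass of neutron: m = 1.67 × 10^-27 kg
No, relativistic corrections are not needed.

Using the non-relativistic de Broglie formula λ = h/(mv):

v = 4.4% × c = 1.319 × 10^7 m/s

λ = h/(mv)
λ = (6.626 × 10^-34 J·s) / (1.67 × 10^-27 kg × 1.319 × 10^7 m/s)
λ = 3.01 × 10^-14 m

Since v = 4.4% of c < 10% of c, relativistic corrections are NOT significant and this non-relativistic result is a good approximation.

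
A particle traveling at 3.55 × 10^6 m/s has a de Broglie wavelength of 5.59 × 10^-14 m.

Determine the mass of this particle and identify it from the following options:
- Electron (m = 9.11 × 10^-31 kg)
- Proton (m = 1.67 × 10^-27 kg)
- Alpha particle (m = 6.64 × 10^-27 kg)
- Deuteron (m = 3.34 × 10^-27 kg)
The particle is a deuteron.

From λ = h/(mv), solve for mass:

m = h/(λv)
m = (6.626 × 10^-34 J·s) / (5.59 × 10^-14 m × 3.55 × 10^6 m/s)
m = 3.34 × 10^-27 kg

Comparing with the listed masses, this is closest to a deuteron.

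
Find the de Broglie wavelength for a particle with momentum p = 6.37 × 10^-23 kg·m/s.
1.04 × 10^-11 m

Using the de Broglie relation λ = h/p:

λ = h/p
λ = (6.626 × 10^-34 J·s) / (6.37 × 10^-23 kg·m/s)
λ = 1.04 × 10^-11 m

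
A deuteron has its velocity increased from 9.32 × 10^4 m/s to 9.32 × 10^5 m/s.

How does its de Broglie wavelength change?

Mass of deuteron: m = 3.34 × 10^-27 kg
The wavelength decreases by a factor of 10.

Using λ = h/(mv):

Initial wavelength: λ₁ = h/(mv₁) = 2.13 × 10^-12 m
Final wavelength: λ₂ = h/(mv₂) = 2.13 × 10^-13 m

Since λ ∝ 1/v, when velocity increases by a factor of 10, the wavelength decreases by a factor of 10.

λ₂/λ₁ = v₁/v₂ = 1/10

The wavelength decreases by a factor of 10.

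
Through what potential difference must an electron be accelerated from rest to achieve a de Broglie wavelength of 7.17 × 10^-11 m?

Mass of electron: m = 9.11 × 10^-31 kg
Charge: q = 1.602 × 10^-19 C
293 V

From λ = h/√(2mqV), we solve for V:

λ² = h²/(2mqV)
V = h²/(2mqλ²)
V = (6.626 × 10^-34 J·s)² / (2 × 9.11 × 10^-31 kg × 1.602 × 10^-19 C × (7.17 × 10^-11 m)²)
V = 293 V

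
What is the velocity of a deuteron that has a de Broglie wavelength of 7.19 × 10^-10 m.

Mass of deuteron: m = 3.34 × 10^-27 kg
2.76 × 10^2 m/s

From the de Broglie relation λ = h/(mv), we solve for v:

v = h/(mλ)
v = (6.626 × 10^-34 J·s) / (3.34 × 10^-27 kg × 7.19 × 10^-10 m)
v = 2.76 × 10^2 m/s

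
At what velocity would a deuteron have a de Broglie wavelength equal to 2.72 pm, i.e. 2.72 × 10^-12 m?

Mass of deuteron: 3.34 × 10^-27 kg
7.29 × 10^4 m/s

From λ = h/(mv), solve for v:

v = h/(mλ)
v = (6.626 × 10^-34 J·s) / (3.34 × 10^-27 kg × 2.72 × 10^-12 m)
v = 7.29 × 10^4 m/s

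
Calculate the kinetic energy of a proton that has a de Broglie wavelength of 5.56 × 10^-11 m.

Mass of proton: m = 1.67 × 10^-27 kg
4.25 × 10^-20 J (or 0.265 eV)

From λ = h/√(2mKE), we solve for KE:

λ² = h²/(2mKE)
KE = h²/(2mλ²)
KE = (6.626 × 10^-34 J·s)² / (2 × 1.67 × 10^-27 kg × (5.56 × 10^-11 m)²)
KE = 4.25 × 10^-20 J
KE = 0.265 eV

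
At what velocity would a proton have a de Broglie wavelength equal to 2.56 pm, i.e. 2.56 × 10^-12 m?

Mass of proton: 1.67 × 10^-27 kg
1.55 × 10^5 m/s

From λ = h/(mv), solve for v:

v = h/(mλ)
v = (6.626 × 10^-34 J·s) / (1.67 × 10^-27 kg × 2.56 × 10^-12 m)
v = 1.55 × 10^5 m/s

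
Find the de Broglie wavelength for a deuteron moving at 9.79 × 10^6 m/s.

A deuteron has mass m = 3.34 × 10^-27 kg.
2.03 × 10^-14 m

Using the de Broglie relation λ = h/(mv):

λ = h/(mv)
λ = (6.626 × 10^-34 J·s) / (3.34 × 10^-27 kg × 9.79 × 10^6 m/s)
λ = 2.03 × 10^-14 m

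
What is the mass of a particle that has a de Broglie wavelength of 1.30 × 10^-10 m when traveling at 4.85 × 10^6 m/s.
1.05 × 10^-30 kg

From the de Broglie relation λ = h/(mv), we solve for m:

m = h/(λv)
m = (6.626 × 10^-34 J·s) / (1.30 × 10^-10 m × 4.85 × 10^6 m/s)
m = 1.05 × 10^-30 kg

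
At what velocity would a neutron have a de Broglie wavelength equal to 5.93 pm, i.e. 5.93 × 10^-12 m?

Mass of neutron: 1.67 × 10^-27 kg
6.69 × 10^4 m/s

From λ = h/(mv), solve for v:

v = h/(mλ)
v = (6.626 × 10^-34 J·s) / (1.67 × 10^-27 kg × 5.93 × 10^-12 m)
v = 6.69 × 10^4 m/s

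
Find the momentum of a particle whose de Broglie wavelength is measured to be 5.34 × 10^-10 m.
1.24 × 10^-24 kg·m/s

From the de Broglie relation λ = h/p, we solve for p:

p = h/λ
p = (6.626 × 10^-34 J·s) / (5.34 × 10^-10 m)
p = 1.24 × 10^-24 kg·m/s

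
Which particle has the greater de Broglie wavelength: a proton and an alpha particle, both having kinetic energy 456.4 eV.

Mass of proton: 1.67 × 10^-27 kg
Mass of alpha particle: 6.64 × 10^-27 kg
The proton has the longer wavelength.

Using λ = h/√(2mKE):

For proton: λ₁ = h/√(2m₁KE) = 1.34 × 10^-12 m
For alpha particle: λ₂ = h/√(2m₂KE) = 6.72 × 10^-13 m

Since λ ∝ 1/√m at constant kinetic energy, the lighter particle has the longer wavelength.

The proton has the longer de Broglie wavelength.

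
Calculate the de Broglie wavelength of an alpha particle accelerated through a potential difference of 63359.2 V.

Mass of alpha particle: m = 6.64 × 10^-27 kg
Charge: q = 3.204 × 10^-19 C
4.04 × 10^-14 m

When a particle is accelerated through voltage V, it gains kinetic energy KE = qV.

The de Broglie wavelength is then λ = h/√(2mqV):

λ = h/√(2mqV)
λ = (6.626 × 10^-34 J·s) / √(2 × 6.64 × 10^-27 kg × 3.204 × 10^-19 C × 63359.2 V)
λ = 4.04 × 10^-14 m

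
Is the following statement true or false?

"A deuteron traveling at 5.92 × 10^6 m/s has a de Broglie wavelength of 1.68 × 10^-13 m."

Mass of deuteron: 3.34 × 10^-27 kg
False

The claim is incorrect.

Using λ = h/(mv):
λ = (6.626 × 10^-34 J·s) / (3.34 × 10^-27 kg × 5.92 × 10^6 m/s)
λ = 3.35 × 10^-14 m

The actual wavelength differs from the claimed 1.68 × 10^-13 m.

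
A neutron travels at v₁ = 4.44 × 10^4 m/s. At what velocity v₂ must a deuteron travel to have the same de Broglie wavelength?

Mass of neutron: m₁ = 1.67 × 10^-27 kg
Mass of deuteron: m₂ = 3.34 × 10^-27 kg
v₂ = 2.22 × 10^4 m/s

For equal de Broglie wavelengths: λ₁ = λ₂

h/(m₁v₁) = h/(m₂v₂)
m₁v₁ = m₂v₂
v₂ = v₁ · (m₁/m₂)

v₂ = 4.44 × 10^4 m/s × (1.67 × 10^-27 kg / 3.34 × 10^-27 kg)
v₂ = 2.22 × 10^4 m/s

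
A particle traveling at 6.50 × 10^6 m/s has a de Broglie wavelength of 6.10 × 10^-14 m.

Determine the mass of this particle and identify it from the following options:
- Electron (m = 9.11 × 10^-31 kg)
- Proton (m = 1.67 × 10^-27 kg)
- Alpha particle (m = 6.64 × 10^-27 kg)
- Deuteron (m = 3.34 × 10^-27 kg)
The particle is a proton.

From λ = h/(mv), solve for mass:

m = h/(λv)
m = (6.626 × 10^-34 J·s) / (6.10 × 10^-14 m × 6.50 × 10^6 m/s)
m = 1.67 × 10^-27 kg

Comparing with the listed masses, this is closest to a proton.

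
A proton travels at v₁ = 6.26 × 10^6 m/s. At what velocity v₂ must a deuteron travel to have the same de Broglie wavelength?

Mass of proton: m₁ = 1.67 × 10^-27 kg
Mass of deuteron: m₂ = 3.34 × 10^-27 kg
v₂ = 3.13 × 10^6 m/s

For equal de Broglie wavelengths: λ₁ = λ₂

h/(m₁v₁) = h/(m₂v₂)
m₁v₁ = m₂v₂
v₂ = v₁ · (m₁/m₂)

v₂ = 6.26 × 10^6 m/s × (1.67 × 10^-27 kg / 3.34 × 10^-27 kg)
v₂ = 3.13 × 10^6 m/s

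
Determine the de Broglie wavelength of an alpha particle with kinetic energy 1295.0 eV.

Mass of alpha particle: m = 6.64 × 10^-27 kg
3.99 × 10^-13 m

Using λ = h/√(2mKE):

First convert KE to Joules: KE = 1295.0 eV = 2.075 × 10^-16 J

λ = h/√(2mKE)
λ = (6.626 × 10^-34 J·s) / √(2 × 6.64 × 10^-27 kg × 2.075 × 10^-16 J)
λ = 3.99 × 10^-13 m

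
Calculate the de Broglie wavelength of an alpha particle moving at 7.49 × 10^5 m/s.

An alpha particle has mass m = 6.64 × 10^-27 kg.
1.33 × 10^-13 m

Using the de Broglie relation λ = h/(mv):

λ = h/(mv)
λ = (6.626 × 10^-34 J·s) / (6.64 × 10^-27 kg × 7.49 × 10^5 m/s)
λ = 1.33 × 10^-13 m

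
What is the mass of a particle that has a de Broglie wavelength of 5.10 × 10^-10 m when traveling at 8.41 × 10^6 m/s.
1.54 × 10^-31 kg

From the de Broglie relation λ = h/(mv), we solve for m:

m = h/(λv)
m = (6.626 × 10^-34 J·s) / (5.10 × 10^-10 m × 8.41 × 10^6 m/s)
m = 1.54 × 10^-31 kg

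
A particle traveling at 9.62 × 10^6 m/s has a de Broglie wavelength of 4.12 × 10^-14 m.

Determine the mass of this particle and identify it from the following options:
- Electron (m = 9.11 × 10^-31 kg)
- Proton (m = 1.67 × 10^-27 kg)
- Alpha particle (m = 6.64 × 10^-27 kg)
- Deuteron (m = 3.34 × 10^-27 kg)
The particle is a proton.

From λ = h/(mv), solve for mass:

m = h/(λv)
m = (6.626 × 10^-34 J·s) / (4.12 × 10^-14 m × 9.62 × 10^6 m/s)
m = 1.67 × 10^-27 kg

Comparing with the listed masses, this is closest to a proton.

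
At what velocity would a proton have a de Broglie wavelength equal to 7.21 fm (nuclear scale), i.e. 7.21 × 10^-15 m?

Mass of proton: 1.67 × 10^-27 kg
5.50 × 10^7 m/s

From λ = h/(mv), solve for v:

v = h/(mλ)
v = (6.626 × 10^-34 J·s) / (1.67 × 10^-27 kg × 7.21 × 10^-15 m)
v = 5.50 × 10^7 m/s

Note: This velocity is 18.4% of the speed of light, so relativistic corrections would be needed for a more accurate calculation.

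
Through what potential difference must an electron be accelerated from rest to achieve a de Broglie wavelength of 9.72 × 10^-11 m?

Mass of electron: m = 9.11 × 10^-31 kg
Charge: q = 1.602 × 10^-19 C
159 V

From λ = h/√(2mqV), we solve for V:

λ² = h²/(2mqV)
V = h²/(2mqλ²)
V = (6.626 × 10^-34 J·s)² / (2 × 9.11 × 10^-31 kg × 1.602 × 10^-19 C × (9.72 × 10^-11 m)²)
V = 159 V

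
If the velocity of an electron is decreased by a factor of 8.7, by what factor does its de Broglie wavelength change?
The wavelength increases by a factor of 8.7.

From λ = h/(mv), the wavelength is inversely proportional to velocity:

λ ∝ 1/v

If v → v/8.7, then λ → 8.7λ

When velocity is decreased by a factor of 8.7, the wavelength increases by a factor of 8.7.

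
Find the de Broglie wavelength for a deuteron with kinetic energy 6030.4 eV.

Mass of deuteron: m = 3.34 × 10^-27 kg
2.61 × 10^-13 m

Using λ = h/√(2mKE):

First convert KE to Joules: KE = 6030.4 eV = 9.662 × 10^-16 J

λ = h/√(2mKE)
λ = (6.626 × 10^-34 J·s) / √(2 × 3.34 × 10^-27 kg × 9.662 × 10^-16 J)
λ = 2.61 × 10^-13 m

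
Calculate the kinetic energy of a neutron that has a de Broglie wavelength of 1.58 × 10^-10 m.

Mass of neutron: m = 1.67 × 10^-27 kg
5.27 × 10^-21 J (or 0.0329 eV)

From λ = h/√(2mKE), we solve for KE:

λ² = h²/(2mKE)
KE = h²/(2mλ²)
KE = (6.626 × 10^-34 J·s)² / (2 × 1.67 × 10^-27 kg × (1.58 × 10^-10 m)²)
KE = 5.27 × 10^-21 J
KE = 0.0329 eV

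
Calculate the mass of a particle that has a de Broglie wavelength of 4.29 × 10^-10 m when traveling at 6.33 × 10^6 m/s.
2.44 × 10^-31 kg

From the de Broglie relation λ = h/(mv), we solve for m:

m = h/(λv)
m = (6.626 × 10^-34 J·s) / (4.29 × 10^-10 m × 6.33 × 10^6 m/s)
m = 2.44 × 10^-31 kg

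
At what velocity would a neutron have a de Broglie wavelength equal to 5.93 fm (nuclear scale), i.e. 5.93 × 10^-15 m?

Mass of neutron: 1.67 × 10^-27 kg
6.69 × 10^7 m/s

From λ = h/(mv), solve for v:

v = h/(mλ)
v = (6.626 × 10^-34 J·s) / (1.67 × 10^-27 kg × 5.93 × 10^-15 m)
v = 6.69 × 10^7 m/s

Note: This velocity is 22.3% of the speed of light, so relativistic corrections would be needed for a more accurate calculation.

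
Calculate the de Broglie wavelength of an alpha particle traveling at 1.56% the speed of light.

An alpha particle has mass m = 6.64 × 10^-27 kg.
2.13 × 10^-14 m

Using the de Broglie relation λ = h/(mv):

v = 1.56% × c = 4.677 × 10^6 m/s

λ = h/(mv)
λ = (6.626 × 10^-34 J·s) / (6.64 × 10^-27 kg × 4.677 × 10^6 m/s)
λ = 2.13 × 10^-14 m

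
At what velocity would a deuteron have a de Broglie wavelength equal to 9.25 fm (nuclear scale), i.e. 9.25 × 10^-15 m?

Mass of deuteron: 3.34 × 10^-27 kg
2.14 × 10^7 m/s

From λ = h/(mv), solve for v:

v = h/(mλ)
v = (6.626 × 10^-34 J·s) / (3.34 × 10^-27 kg × 9.25 × 10^-15 m)
v = 2.14 × 10^7 m/s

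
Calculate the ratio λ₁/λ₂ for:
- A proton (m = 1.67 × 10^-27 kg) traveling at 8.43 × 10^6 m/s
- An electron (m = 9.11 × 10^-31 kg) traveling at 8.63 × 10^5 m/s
λ₁/λ₂ = 5.58 × 10^-5

Using λ = h/(mv):

λ₁ = h/(m₁v₁) = 4.71 × 10^-14 m
λ₂ = h/(m₂v₂) = 8.43 × 10^-10 m

Ratio λ₁/λ₂ = (m₂v₂)/(m₁v₁)
         = (9.11 × 10^-31 kg × 8.63 × 10^5 m/s) / (1.67 × 10^-27 kg × 8.43 × 10^6 m/s)
         = 5.58 × 10^-5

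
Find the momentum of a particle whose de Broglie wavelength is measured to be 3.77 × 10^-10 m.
1.76 × 10^-24 kg·m/s

From the de Broglie relation λ = h/p, we solve for p:

p = h/λ
p = (6.626 × 10^-34 J·s) / (3.77 × 10^-10 m)
p = 1.76 × 10^-24 kg·m/s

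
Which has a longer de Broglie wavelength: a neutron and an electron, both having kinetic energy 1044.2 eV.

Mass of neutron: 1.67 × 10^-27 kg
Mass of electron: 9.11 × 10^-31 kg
The electron has the longer wavelength.

Using λ = h/√(2mKE):

For neutron: λ₁ = h/√(2m₁KE) = 8.86 × 10^-13 m
For electron: λ₂ = h/√(2m₂KE) = 3.80 × 10^-11 m

Since λ ∝ 1/√m at constant kinetic energy, the lighter particle has the longer wavelength.

The electron has the longer de Broglie wavelength.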